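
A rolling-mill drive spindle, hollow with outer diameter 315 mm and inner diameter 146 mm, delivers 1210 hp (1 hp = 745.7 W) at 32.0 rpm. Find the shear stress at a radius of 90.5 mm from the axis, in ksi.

3.83 ksi

ω = 2π·32.0/60 = 3.351 rad/s, so T = P/ω = 1210×745.7 / 3.351 = 269300 N·m.
J = π(d_o⁴ − d_i⁴)/32 = π(0.315⁴ − 0.146⁴)/32 = 9.220×10^-4 m⁴.
Shear stress varies linearly with radius: τ = T·r/J = 269300 × 0.0905 / 9.220×10^-4 = 2.643×10^7 Pa.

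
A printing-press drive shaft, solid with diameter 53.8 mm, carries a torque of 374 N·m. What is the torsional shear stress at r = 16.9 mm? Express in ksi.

1.11 ksi

J = πd⁴/32 = π(0.0538)⁴/32 = 8.225×10^-7 m⁴.
Shear stress varies linearly with radius: τ = T·r/J = 374.0 × 0.0169 / 8.225×10^-7 = 7.685×10^6 Pa.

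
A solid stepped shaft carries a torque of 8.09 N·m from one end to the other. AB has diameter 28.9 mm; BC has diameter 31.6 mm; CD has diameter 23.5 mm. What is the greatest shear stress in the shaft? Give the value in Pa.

3.17e6 Pa

Under the same torque, τ_max = 16T/(πd³) is largest where d is smallest — segment CD (d = 23.5 mm).
τ_max = 16·8.090/(π·(0.0235)³) = 3.175×10^6 Pa.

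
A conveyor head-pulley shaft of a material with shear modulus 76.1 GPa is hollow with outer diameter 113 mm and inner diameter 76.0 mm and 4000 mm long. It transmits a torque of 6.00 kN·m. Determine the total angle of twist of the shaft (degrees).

1.42°

J = π(d_o⁴ − d_i⁴)/32 = π(0.113⁴ − 0.0760⁴)/32 = 1.273×10^-5 m⁴.
θ = T·L/(G·J) = 6000 × 4.00 / (76.1×10⁹ × 1.273×10^-5) = 0.02477 rad.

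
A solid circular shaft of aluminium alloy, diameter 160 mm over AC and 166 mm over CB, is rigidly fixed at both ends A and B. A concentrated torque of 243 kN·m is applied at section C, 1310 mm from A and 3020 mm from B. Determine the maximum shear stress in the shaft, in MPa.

Compatibility: T_A·a/J_AC = T_B·b/J_CB with T_A + T_B = T₀.
J_AC = 6.43×10^-5 m⁴, J_CB = 7.45×10^-5 m⁴, so T_A = T₀·(J_AC/a)/((J_AC/a)+(J_CB/b)) = 161700 N·m, T_B = 81280 N·m.
τ in each portion: τ_AC = 2.01×10^8 Pa, τ_CB = 9.05×10^7 Pa; maximum is in AC.
τ_max = T_AC·r/J = 161700·0.0800/6.43×10^-5 = 2.011×10^8 Pa.

201 MPa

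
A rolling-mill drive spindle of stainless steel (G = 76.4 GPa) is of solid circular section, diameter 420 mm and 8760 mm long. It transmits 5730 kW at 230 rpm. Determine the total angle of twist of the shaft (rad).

ω = 2π·230/60 = 24.09 rad/s, so T = P/ω = 5730×10³ / 24.09 = 237900 N·m.
J = πd⁴/32 = π(0.420)⁴/32 = 3.055×10^-3 m⁴.
θ = T·L/(G·J) = 237900 × 8.76 / (76.4×10⁹ × 3.055×10^-3) = 8.929×10^-3 rad.

0.00893 rad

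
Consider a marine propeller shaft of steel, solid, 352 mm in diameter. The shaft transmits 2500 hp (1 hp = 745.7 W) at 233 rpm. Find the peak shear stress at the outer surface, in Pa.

8.92e6 Pa

ω = 2π·233/60 = 24.40 rad/s, so T = P/ω = 2500×745.7 / 24.40 = 76400 N·m.
J = πd⁴/32 = π(0.352)⁴/32 = 1.507×10^-3 m⁴.
τ_max = T·r/J = 76400 × 0.176 / 1.507×10^-3 = 8.922×10^6 Pa.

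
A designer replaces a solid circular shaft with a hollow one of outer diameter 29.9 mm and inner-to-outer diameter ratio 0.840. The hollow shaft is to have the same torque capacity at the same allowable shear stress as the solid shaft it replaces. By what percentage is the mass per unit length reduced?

53.4 %

Equal τ_max and T ⇒ the solid shaft needs d_s³ = d_o³(1−k⁴), so d_s = 29.9·(1−0.840⁴)^(1/3) = 23.77 mm.
Area ratio A_h/A_s = d_o²(1−k²)/d_s² = (1−k²)/(1−k⁴)^(2/3) = 0.4660.
Mass saving = 1 − 0.4660 = 53.4 %.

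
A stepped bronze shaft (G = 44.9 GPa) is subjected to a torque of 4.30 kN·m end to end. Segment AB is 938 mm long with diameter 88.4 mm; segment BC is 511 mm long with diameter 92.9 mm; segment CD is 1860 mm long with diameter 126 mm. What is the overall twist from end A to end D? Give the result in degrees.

J_AB = π(0.0884)⁴/32 = 6.00×10^-6 m⁴; J_BC = π(0.0929)⁴/32 = 7.31×10^-6 m⁴; J_CD = π(0.126)⁴/32 = 2.47×10^-5 m⁴.
θ = (T/G)·Σ L_i/J_i = (4300/44.9×10⁹)·(0.938/6.00×10^-6 + 0.511/7.31×10^-6 + 1.86/2.47×10^-5) = 0.02887 rad.

1.65°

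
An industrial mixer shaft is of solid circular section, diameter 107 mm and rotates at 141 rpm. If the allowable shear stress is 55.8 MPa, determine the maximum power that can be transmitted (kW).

J = πd⁴/32 = π(0.107)⁴/32 = 1.287×10^-5 m⁴.
T_max = τ_allow·J/r = 5.58×10^7 × 1.287×10^-5 / 0.0535 = 13420 N·m.
ω = 2π·141/60 = 14.77 rad/s, so P_max = T_max·ω = 1.982×10^5 W.

198 kW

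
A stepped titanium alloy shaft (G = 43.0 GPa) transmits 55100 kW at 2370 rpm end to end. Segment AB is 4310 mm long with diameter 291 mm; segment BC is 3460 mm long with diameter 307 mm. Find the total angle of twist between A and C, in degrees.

2.98°

ω = 2π·2370/60 = 248.2 rad/s, so T = P/ω = 55100×10³ / 248.2 = 222000 N·m.
J_AB = π(0.291)⁴/32 = 7.04×10^-4 m⁴; J_BC = π(0.307)⁴/32 = 8.72×10^-4 m⁴.
θ = (T/G)·Σ L_i/J_i = (222000/43.0×10⁹)·(4.31/7.04×10^-4 + 3.46/8.72×10^-4) = 0.05209 rad.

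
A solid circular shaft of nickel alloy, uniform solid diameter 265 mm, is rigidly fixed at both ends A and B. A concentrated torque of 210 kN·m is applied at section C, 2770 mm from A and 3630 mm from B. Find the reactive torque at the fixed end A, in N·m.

119000 N·m

With uniform GJ and both ends fixed, compatibility θ_AC = θ_CB gives T_A·a = T_B·b, together with T_A + T_B = T₀.
T_A = T₀·b/(a+b) = 210000·3630/6400 = 119100 N·m; T_B = 90890 N·m.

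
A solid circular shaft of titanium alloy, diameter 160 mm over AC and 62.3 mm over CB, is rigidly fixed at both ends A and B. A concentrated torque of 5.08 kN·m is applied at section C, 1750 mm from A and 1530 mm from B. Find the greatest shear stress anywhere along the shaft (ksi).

0.893 ksi

Compatibility: T_A·a/J_AC = T_B·b/J_CB with T_A + T_B = T₀.
J_AC = 6.43×10^-5 m⁴, J_CB = 1.48×10^-6 m⁴, so T_A = T₀·(J_AC/a)/((J_AC/a)+(J_CB/b)) = 4950 N·m, T_B = 130.1 N·m.
τ in each portion: τ_AC = 6.15×10^6 Pa, τ_CB = 2.74×10^6 Pa; maximum is in AC.
τ_max = T_AC·r/J = 4950·0.0800/6.43×10^-5 = 6.155×10^6 Pa.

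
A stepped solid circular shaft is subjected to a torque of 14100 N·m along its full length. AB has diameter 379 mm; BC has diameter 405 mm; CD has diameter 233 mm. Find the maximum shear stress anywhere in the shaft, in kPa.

5680 kPa

Under the same torque, τ_max = 16T/(πd³) is largest where d is smallest — segment CD (d = 233 mm).
τ_max = 16·14100/(π·(0.233)³) = 5.677×10^6 Pa.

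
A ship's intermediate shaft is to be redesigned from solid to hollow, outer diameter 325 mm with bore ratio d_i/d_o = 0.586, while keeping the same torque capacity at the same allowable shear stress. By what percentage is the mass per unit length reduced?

Equal τ_max and T ⇒ the solid shaft needs d_s³ = d_o³(1−k⁴), so d_s = 325·(1−0.586⁴)^(1/3) = 311.7 mm.
Area ratio A_h/A_s = d_o²(1−k²)/d_s² = (1−k²)/(1−k⁴)^(2/3) = 0.7139.
Mass saving = 1 − 0.7139 = 28.6 %.

28.6 %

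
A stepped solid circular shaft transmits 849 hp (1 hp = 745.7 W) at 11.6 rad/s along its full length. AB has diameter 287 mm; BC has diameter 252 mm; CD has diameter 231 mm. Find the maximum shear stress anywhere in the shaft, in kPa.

ω = 11.6 rad/s, so T = P/ω = 849×745.7 / 11.60 = 54580 N·m.
Under the same torque, τ_max = 16T/(πd³) is largest where d is smallest — segment CD (d = 231 mm).
τ_max = 16·54580/(π·(0.231)³) = 2.255×10^7 Pa.

22600 kPa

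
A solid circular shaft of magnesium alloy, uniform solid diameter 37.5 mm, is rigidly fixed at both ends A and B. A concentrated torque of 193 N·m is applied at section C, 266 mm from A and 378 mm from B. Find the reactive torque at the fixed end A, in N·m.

113 N·m

With uniform GJ and both ends fixed, compatibility θ_AC = θ_CB gives T_A·a = T_B·b, together with T_A + T_B = T₀.
T_A = T₀·b/(a+b) = 193.0·378/644.0 = 113.3 N·m; T_B = 79.72 N·m.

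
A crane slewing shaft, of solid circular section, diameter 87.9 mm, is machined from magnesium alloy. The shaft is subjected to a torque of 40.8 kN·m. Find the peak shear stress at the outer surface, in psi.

J = πd⁴/32 = π(0.0879)⁴/32 = 5.861×10^-6 m⁴.
τ_max = T·r/J = 40800 × 0.0440 / 5.861×10^-6 = 3.060×10^8 Pa.

44400 psi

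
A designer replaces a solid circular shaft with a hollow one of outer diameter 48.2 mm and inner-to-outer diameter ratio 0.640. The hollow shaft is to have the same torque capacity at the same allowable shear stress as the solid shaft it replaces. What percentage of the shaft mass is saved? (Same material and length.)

33.3 %

Equal τ_max and T ⇒ the solid shaft needs d_s³ = d_o³(1−k⁴), so d_s = 48.2·(1−0.640⁴)^(1/3) = 45.34 mm.
Area ratio A_h/A_s = d_o²(1−k²)/d_s² = (1−k²)/(1−k⁴)^(2/3) = 0.6673.
Mass saving = 1 − 0.6673 = 33.3 %.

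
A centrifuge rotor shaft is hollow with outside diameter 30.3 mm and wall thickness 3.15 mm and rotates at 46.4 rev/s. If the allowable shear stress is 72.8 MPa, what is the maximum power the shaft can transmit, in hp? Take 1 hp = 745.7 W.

J = π(d_o⁴ − d_i⁴)/32 = π(0.0303⁴ − 0.0240⁴)/32 = 5.018×10^-8 m⁴.
T_max = τ_allow·J/r = 7.28×10^7 × 5.018×10^-8 / 0.0152 = 241.1 N·m.
ω = 2π·46.4 = 291.5 rad/s, so P_max = T_max·ω = 7.030×10^4 W.

94.3 hp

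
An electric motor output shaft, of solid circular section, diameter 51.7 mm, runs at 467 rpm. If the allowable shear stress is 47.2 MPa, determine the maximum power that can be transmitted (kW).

62.6 kW

J = πd⁴/32 = π(0.0517)⁴/32 = 7.014×10^-7 m⁴.
T_max = τ_allow·J/r = 4.72×10^7 × 7.014×10^-7 / 0.0259 = 1281 N·m.
ω = 2π·467/60 = 48.90 rad/s, so P_max = T_max·ω = 6.263×10^4 W.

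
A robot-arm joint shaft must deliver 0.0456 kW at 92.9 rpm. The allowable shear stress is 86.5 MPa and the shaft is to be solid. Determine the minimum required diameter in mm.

6.51 mm

ω = 2π·92.9/60 = 9.728 rad/s, so T = P/ω = 0.0456×10³ / 9.728 = 4.687 N·m.
For a solid shaft τ_max = 16T/(πd³), so d = (16T/(π τ_allow))^(1/3) = (16·4.687/(π·8.65×10^7))^(1/3) = 0.006511 m.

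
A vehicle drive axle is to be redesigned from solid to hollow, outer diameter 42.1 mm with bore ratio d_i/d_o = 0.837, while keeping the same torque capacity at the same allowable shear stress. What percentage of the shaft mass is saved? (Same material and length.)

53.0 %

Equal τ_max and T ⇒ the solid shaft needs d_s³ = d_o³(1−k⁴), so d_s = 42.1·(1−0.837⁴)^(1/3) = 33.62 mm.
Area ratio A_h/A_s = d_o²(1−k²)/d_s² = (1−k²)/(1−k⁴)^(2/3) = 0.4696.
Mass saving = 1 − 0.4696 = 53.0 %.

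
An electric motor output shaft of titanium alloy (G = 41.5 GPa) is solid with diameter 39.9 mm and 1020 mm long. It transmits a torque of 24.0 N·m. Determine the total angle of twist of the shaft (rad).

J = πd⁴/32 = π(0.0399)⁴/32 = 2.488×10^-7 m⁴.
θ = T·L/(G·J) = 24.00 × 1.02 / (41.5×10⁹ × 2.488×10^-7) = 2.371×10^-3 rad.

0.00237 rad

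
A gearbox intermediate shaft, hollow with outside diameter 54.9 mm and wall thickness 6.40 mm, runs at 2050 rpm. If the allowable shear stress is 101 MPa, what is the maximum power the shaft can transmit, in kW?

J = π(d_o⁴ − d_i⁴)/32 = π(0.0549⁴ − 0.0421⁴)/32 = 5.834×10^-7 m⁴.
T_max = τ_allow·J/r = 1.01×10^8 × 5.834×10^-7 / 0.0274 = 2147 N·m.
ω = 2π·2050/60 = 214.7 rad/s, so P_max = T_max·ω = 4.608×10^5 W.

461 kW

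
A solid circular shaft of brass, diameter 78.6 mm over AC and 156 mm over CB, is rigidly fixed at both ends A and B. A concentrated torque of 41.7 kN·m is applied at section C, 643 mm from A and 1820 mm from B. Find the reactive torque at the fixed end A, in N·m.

Compatibility: T_A·a/J_AC = T_B·b/J_CB with T_A + T_B = T₀.
J_AC = 3.75×10^-6 m⁴, J_CB = 5.81×10^-5 m⁴, so T_A = T₀·(J_AC/a)/((J_AC/a)+(J_CB/b)) = 6433 N·m, T_B = 35270 N·m.

6430 N·m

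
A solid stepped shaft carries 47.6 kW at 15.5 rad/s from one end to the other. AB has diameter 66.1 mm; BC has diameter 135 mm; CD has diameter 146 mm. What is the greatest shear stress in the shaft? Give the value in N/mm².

54.2 N/mm²

ω = 15.5 rad/s, so T = P/ω = 47.6×10³ / 15.50 = 3071 N·m.
Under the same torque, τ_max = 16T/(πd³) is largest where d is smallest — segment AB (d = 66.1 mm).
τ_max = 16·3071/(π·(0.0661)³) = 5.416×10^7 Pa.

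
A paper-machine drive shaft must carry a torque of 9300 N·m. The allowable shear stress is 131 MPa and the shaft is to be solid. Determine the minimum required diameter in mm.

For a solid shaft τ_max = 16T/(πd³), so d = (16T/(π τ_allow))^(1/3) = (16·9300/(π·1.31×10^8))^(1/3) = 0.07124 m.

71.2 mm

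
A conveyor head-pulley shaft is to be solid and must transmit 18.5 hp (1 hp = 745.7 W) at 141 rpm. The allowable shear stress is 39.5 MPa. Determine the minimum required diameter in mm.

49.4 mm

ω = 2π·141/60 = 14.77 rad/s, so T = P/ω = 18.5×745.7 / 14.77 = 934.3 N·m.
For a solid shaft τ_max = 16T/(πd³), so d = (16T/(π τ_allow))^(1/3) = (16·934.3/(π·3.95×10^7))^(1/3) = 0.04939 m.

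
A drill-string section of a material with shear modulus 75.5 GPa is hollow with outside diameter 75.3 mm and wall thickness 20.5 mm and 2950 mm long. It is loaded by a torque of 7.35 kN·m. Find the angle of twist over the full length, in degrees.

5.45°

J = π(d_o⁴ − d_i⁴)/32 = π(0.0753⁴ − 0.0343⁴)/32 = 3.020×10^-6 m⁴.
θ = T·L/(G·J) = 7350 × 2.95 / (75.5×10⁹ × 3.020×10^-6) = 0.09508 rad.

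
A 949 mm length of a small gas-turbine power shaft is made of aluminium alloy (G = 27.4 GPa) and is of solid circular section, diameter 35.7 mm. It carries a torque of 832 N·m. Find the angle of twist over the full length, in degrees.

J = πd⁴/32 = π(0.0357)⁴/32 = 1.595×10^-7 m⁴.
θ = T·L/(G·J) = 832.0 × 0.949 / (27.4×10⁹ × 1.595×10^-7) = 0.1807 rad.

10.4°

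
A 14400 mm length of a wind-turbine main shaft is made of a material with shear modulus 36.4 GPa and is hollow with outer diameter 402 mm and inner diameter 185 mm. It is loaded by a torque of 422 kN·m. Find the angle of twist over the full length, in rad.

J = π(d_o⁴ − d_i⁴)/32 = π(0.402⁴ − 0.185⁴)/32 = 2.449×10^-3 m⁴.
θ = T·L/(G·J) = 422000 × 14.4 / (36.4×10⁹ × 2.449×10^-3) = 0.06817 rad.

0.0682 rad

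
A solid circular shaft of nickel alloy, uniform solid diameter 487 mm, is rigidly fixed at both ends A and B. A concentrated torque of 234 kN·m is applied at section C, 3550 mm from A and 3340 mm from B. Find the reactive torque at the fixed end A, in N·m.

With uniform GJ and both ends fixed, compatibility θ_AC = θ_CB gives T_A·a = T_B·b, together with T_A + T_B = T₀.
T_A = T₀·b/(a+b) = 234000·3340/6890 = 113400 N·m; T_B = 120600 N·m.

113000 N·m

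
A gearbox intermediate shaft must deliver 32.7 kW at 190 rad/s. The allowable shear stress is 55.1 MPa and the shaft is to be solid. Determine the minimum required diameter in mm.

ω = 190 rad/s, so T = P/ω = 32.7×10³ / 190.0 = 172.1 N·m.
For a solid shaft τ_max = 16T/(πd³), so d = (16T/(π τ_allow))^(1/3) = (16·172.1/(π·5.51×10^7))^(1/3) = 0.02515 m.

25.1 mm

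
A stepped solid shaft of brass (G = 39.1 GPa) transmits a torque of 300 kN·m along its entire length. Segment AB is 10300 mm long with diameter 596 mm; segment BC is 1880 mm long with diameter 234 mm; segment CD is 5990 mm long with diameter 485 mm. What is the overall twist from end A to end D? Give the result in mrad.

J_AB = π(0.596)⁴/32 = 0.0124 m⁴; J_BC = π(0.234)⁴/32 = 2.94×10^-4 m⁴; J_CD = π(0.485)⁴/32 = 5.43×10^-3 m⁴.
θ = (T/G)·Σ L_i/J_i = (300000/39.1×10⁹)·(10.3/0.0124 + 1.88/2.94×10^-4 + 5.99/5.43×10^-3) = 0.06385 rad.

63.8 mrad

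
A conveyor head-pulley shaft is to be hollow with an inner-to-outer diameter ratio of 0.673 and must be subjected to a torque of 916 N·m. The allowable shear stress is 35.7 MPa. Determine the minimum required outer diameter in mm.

For a hollow shaft with d_i/d_o = 0.673: τ_max = 16T/(π d_o³ (1−k⁴)), so d_o = [16T/(π τ_allow (1−k⁴))]^(1/3) = [16·916.0/(π·3.57×10^7·0.7949)]^(1/3) = 0.05478 m.

54.8 mm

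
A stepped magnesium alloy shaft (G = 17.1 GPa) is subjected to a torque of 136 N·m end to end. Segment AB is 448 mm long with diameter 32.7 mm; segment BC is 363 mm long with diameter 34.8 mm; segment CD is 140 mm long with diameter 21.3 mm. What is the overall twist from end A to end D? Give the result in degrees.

J_AB = π(0.0327)⁴/32 = 1.12×10^-7 m⁴; J_BC = π(0.0348)⁴/32 = 1.44×10^-7 m⁴; J_CD = π(0.0213)⁴/32 = 2.02×10^-8 m⁴.
θ = (T/G)·Σ L_i/J_i = (136.0/17.1×10⁹)·(0.448/1.12×10^-7 + 0.363/1.44×10^-7 + 0.140/2.02×10^-8) = 0.1069 rad.

6.12°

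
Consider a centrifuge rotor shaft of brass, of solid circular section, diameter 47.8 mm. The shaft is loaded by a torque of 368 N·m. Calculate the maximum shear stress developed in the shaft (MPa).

J = πd⁴/32 = π(0.0478)⁴/32 = 5.125×10^-7 m⁴.
τ_max = T·r/J = 368.0 × 0.0239 / 5.125×10^-7 = 1.716×10^7 Pa.

17.2 MPa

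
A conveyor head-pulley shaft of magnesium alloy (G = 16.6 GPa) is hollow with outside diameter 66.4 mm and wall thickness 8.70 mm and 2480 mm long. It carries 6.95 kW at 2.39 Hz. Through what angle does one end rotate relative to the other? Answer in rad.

0.0515 rad

ω = 2π·2.39 = 15.02 rad/s, so T = P/ω = 6.95×10³ / 15.02 = 462.8 N·m.
J = π(d_o⁴ − d_i⁴)/32 = π(0.0664⁴ − 0.0490⁴)/32 = 1.342×10^-6 m⁴.
θ = T·L/(G·J) = 462.8 × 2.48 / (16.6×10⁹ × 1.342×10^-6) = 0.05151 rad.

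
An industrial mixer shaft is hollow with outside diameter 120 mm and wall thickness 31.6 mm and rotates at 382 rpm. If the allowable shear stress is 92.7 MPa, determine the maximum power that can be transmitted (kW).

1200 kW

J = π(d_o⁴ − d_i⁴)/32 = π(0.120⁴ − 0.0568⁴)/32 = 1.934×10^-5 m⁴.
T_max = τ_allow·J/r = 9.27×10^7 × 1.934×10^-5 / 0.0600 = 29870 N·m.
ω = 2π·382/60 = 40.00 rad/s, so P_max = T_max·ω = 1.195×10^6 W.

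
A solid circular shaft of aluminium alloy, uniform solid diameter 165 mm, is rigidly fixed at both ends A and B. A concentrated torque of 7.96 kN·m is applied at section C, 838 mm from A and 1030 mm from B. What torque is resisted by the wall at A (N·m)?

4390 N·m

With uniform GJ and both ends fixed, compatibility θ_AC = θ_CB gives T_A·a = T_B·b, together with T_A + T_B = T₀.
T_A = T₀·b/(a+b) = 7960·1030/1868 = 4389 N·m; T_B = 3571 N·m.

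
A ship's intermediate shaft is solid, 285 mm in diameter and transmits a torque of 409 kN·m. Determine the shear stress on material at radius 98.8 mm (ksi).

9.05 ksi

J = πd⁴/32 = π(0.285)⁴/32 = 6.477×10^-4 m⁴.
Shear stress varies linearly with radius: τ = T·r/J = 409000 × 0.0988 / 6.477×10^-4 = 6.239×10^7 Pa.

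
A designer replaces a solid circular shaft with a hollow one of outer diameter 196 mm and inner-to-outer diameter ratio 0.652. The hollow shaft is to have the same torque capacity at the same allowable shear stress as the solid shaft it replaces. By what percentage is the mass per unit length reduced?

34.3 %

Equal τ_max and T ⇒ the solid shaft needs d_s³ = d_o³(1−k⁴), so d_s = 196·(1−0.652⁴)^(1/3) = 183.4 mm.
Area ratio A_h/A_s = d_o²(1−k²)/d_s² = (1−k²)/(1−k⁴)^(2/3) = 0.6566.
Mass saving = 1 − 0.6566 = 34.3 %.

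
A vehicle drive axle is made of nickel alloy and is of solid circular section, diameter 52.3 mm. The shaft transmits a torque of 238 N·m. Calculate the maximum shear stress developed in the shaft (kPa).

J = πd⁴/32 = π(0.0523)⁴/32 = 7.345×10^-7 m⁴.
τ_max = T·r/J = 238.0 × 0.0261 / 7.345×10^-7 = 8.473×10^6 Pa.

8470 kPa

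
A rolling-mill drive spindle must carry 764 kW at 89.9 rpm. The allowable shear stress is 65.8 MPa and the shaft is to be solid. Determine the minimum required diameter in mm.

185 mm

ω = 2π·89.9/60 = 9.414 rad/s, so T = P/ω = 764×10³ / 9.414 = 81150 N·m.
For a solid shaft τ_max = 16T/(πd³), so d = (16T/(π τ_allow))^(1/3) = (16·81150/(π·6.58×10^7))^(1/3) = 0.1845 m.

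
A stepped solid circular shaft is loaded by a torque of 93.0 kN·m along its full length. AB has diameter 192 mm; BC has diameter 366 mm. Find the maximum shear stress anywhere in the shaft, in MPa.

66.9 MPa

Under the same torque, τ_max = 16T/(πd³) is largest where d is smallest — segment AB (d = 192 mm).
τ_max = 16·93000/(π·(0.192)³) = 6.692×10^7 Pa.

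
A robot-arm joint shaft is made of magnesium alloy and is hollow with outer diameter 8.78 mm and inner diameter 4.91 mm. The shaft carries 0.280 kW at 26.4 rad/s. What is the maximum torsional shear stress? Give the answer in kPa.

ω = 26.4 rad/s, so T = P/ω = 0.280×10³ / 26.40 = 10.61 N·m.
J = π(d_o⁴ − d_i⁴)/32 = π(0.00878⁴ − 0.00491⁴)/32 = 5.264×10^-10 m⁴.
τ_max = T·r/J = 10.61 × 0.00439 / 5.264×10^-10 = 8.846×10^7 Pa.

88500 kPa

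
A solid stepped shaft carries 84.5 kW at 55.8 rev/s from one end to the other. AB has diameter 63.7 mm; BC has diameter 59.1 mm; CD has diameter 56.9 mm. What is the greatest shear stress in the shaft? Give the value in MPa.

6.66 MPa

ω = 2π·55.8 = 350.6 rad/s, so T = P/ω = 84.5×10³ / 350.6 = 241.0 N·m.
Under the same torque, τ_max = 16T/(πd³) is largest where d is smallest — segment CD (d = 56.9 mm).
τ_max = 16·241.0/(π·(0.0569)³) = 6.663×10^6 Pa.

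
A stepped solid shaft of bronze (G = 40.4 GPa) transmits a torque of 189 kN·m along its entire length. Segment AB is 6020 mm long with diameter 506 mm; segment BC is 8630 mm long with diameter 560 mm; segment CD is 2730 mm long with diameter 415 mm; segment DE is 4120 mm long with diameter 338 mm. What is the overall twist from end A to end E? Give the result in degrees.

1.60°

J_AB = π(0.506)⁴/32 = 6.44×10^-3 m⁴; J_BC = π(0.560)⁴/32 = 9.65×10^-3 m⁴; J_CD = π(0.415)⁴/32 = 2.91×10^-3 m⁴; J_DE = π(0.338)⁴/32 = 1.28×10^-3 m⁴.
θ = (T/G)·Σ L_i/J_i = (189000/40.4×10⁹)·(6.02/6.44×10^-3 + 8.63/9.65×10^-3 + 2.73/2.91×10^-3 + 4.12/1.28×10^-3) = 0.02799 rad.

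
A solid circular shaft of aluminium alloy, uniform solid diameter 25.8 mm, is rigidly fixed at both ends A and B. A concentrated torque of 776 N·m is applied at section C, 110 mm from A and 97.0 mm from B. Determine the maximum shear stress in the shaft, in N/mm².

With uniform GJ and both ends fixed, compatibility θ_AC = θ_CB gives T_A·a = T_B·b, together with T_A + T_B = T₀.
T_A = T₀·b/(a+b) = 776.0·97.0/207.0 = 363.6 N·m; T_B = 412.4 N·m.
τ in each portion: τ_AC = 1.08×10^8 Pa, τ_CB = 1.22×10^8 Pa; maximum is in CB.
τ_max = T_CB·r/J = 412.4·0.0129/4.35×10^-8 = 1.223×10^8 Pa.

122 N/mm²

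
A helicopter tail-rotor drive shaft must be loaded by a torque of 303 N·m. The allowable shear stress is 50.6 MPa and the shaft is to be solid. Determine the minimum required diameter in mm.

For a solid shaft τ_max = 16T/(πd³), so d = (16T/(π τ_allow))^(1/3) = (16·303.0/(π·5.06×10^7))^(1/3) = 0.03124 m.

31.2 mm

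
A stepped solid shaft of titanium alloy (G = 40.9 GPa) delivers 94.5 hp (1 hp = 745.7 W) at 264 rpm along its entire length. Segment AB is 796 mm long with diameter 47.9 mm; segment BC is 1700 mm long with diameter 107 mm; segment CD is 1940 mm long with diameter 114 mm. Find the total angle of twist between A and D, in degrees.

6.39°

ω = 2π·264/60 = 27.65 rad/s, so T = P/ω = 94.5×745.7 / 27.65 = 2549 N·m.
J_AB = π(0.0479)⁴/32 = 5.17×10^-7 m⁴; J_BC = π(0.107)⁴/32 = 1.29×10^-5 m⁴; J_CD = π(0.114)⁴/32 = 1.66×10^-5 m⁴.
θ = (T/G)·Σ L_i/J_i = (2549/40.9×10⁹)·(0.796/5.17×10^-7 + 1.70/1.29×10^-5 + 1.94/1.66×10^-5) = 0.1115 rad.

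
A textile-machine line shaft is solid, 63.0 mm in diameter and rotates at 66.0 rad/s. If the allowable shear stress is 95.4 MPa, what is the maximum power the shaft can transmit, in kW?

309 kW

J = πd⁴/32 = π(0.0630)⁴/32 = 1.547×10^-6 m⁴.
T_max = τ_allow·J/r = 9.54×10^7 × 1.547×10^-6 / 0.0315 = 4684 N·m.
ω = 66.0 rad/s, so P_max = T_max·ω = 3.091×10^5 W.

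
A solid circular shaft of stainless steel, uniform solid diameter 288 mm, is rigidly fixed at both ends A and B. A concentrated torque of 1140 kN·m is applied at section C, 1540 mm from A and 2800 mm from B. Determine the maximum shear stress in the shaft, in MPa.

With uniform GJ and both ends fixed, compatibility θ_AC = θ_CB gives T_A·a = T_B·b, together with T_A + T_B = T₀.
T_A = T₀·b/(a+b) = 1.140e6·2800/4340 = 735500 N·m; T_B = 404500 N·m.
τ in each portion: τ_AC = 1.57×10^8 Pa, τ_CB = 8.62×10^7 Pa; maximum is in AC.
τ_max = T_AC·r/J = 735500·0.144/6.75×10^-4 = 1.568×10^8 Pa.

157 MPa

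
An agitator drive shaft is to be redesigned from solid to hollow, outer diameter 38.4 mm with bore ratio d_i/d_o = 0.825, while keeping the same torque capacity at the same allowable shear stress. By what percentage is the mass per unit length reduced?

51.6 %

Equal τ_max and T ⇒ the solid shaft needs d_s³ = d_o³(1−k⁴), so d_s = 38.4·(1−0.825⁴)^(1/3) = 31.21 mm.
Area ratio A_h/A_s = d_o²(1−k²)/d_s² = (1−k²)/(1−k⁴)^(2/3) = 0.4836.
Mass saving = 1 − 0.4836 = 51.6 %.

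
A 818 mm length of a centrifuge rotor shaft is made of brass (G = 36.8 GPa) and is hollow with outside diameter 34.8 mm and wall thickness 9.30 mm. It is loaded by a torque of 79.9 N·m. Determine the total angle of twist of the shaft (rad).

J = π(d_o⁴ − d_i⁴)/32 = π(0.0348⁴ − 0.0162⁴)/32 = 1.372×10^-7 m⁴.
θ = T·L/(G·J) = 79.90 × 0.818 / (36.8×10⁹ × 1.372×10^-7) = 0.01294 rad.

0.0129 rad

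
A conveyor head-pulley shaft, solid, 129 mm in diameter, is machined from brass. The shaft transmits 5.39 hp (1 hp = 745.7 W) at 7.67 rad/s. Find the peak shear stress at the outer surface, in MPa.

ω = 7.67 rad/s, so T = P/ω = 5.39×745.7 / 7.670 = 524.0 N·m.
J = πd⁴/32 = π(0.129)⁴/32 = 2.719×10^-5 m⁴.
τ_max = T·r/J = 524.0 × 0.0645 / 2.719×10^-5 = 1.243×10^6 Pa.

1.24 MPa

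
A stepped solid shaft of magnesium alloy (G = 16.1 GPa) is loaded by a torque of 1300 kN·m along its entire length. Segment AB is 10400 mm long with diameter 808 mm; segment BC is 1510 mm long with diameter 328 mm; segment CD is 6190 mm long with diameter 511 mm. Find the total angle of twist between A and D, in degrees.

11.6°

J_AB = π(0.808)⁴/32 = 0.0418 m⁴; J_BC = π(0.328)⁴/32 = 1.14×10^-3 m⁴; J_CD = π(0.511)⁴/32 = 6.69×10^-3 m⁴.
θ = (T/G)·Σ L_i/J_i = (1.300e6/16.1×10⁹)·(10.4/0.0418 + 1.51/1.14×10^-3 + 6.19/6.69×10^-3) = 0.2020 rad.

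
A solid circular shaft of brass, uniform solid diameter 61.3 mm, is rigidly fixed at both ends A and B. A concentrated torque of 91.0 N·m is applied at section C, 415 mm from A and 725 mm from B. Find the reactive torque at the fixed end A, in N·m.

57.9 N·m

With uniform GJ and both ends fixed, compatibility θ_AC = θ_CB gives T_A·a = T_B·b, together with T_A + T_B = T₀.
T_A = T₀·b/(a+b) = 91.00·725/1140 = 57.87 N·m; T_B = 33.13 N·m.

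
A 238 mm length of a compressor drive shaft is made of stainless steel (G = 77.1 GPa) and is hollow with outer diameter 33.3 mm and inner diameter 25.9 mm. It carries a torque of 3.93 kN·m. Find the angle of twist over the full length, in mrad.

J = π(d_o⁴ − d_i⁴)/32 = π(0.0333⁴ − 0.0259⁴)/32 = 7.654×10^-8 m⁴.
θ = T·L/(G·J) = 3930 × 0.238 / (77.1×10⁹ × 7.654×10^-8) = 0.1585 rad.

158 mrad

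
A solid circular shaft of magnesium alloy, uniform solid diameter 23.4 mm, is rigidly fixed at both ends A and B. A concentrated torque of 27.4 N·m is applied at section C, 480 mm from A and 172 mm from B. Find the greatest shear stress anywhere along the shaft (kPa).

With uniform GJ and both ends fixed, compatibility θ_AC = θ_CB gives T_A·a = T_B·b, together with T_A + T_B = T₀.
T_A = T₀·b/(a+b) = 27.40·172/652.0 = 7.228 N·m; T_B = 20.17 N·m.
τ in each portion: τ_AC = 2.87×10^6 Pa, τ_CB = 8.02×10^6 Pa; maximum is in CB.
τ_max = T_CB·r/J = 20.17·0.0117/2.94×10^-8 = 8.018×10^6 Pa.

8020 kPa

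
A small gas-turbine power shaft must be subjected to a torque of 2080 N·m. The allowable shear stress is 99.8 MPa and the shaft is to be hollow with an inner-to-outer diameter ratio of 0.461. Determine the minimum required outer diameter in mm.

For a hollow shaft with d_i/d_o = 0.461: τ_max = 16T/(π d_o³ (1−k⁴)), so d_o = [16T/(π τ_allow (1−k⁴))]^(1/3) = [16·2080/(π·9.98×10^7·0.9548)]^(1/3) = 0.04808 m.

48.1 mm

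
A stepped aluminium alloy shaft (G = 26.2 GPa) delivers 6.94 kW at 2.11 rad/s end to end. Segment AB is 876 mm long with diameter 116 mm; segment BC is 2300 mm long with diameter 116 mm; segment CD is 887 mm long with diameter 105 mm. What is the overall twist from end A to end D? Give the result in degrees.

1.82°

ω = 2.11 rad/s, so T = P/ω = 6.94×10³ / 2.110 = 3289 N·m.
J_AB = π(0.116)⁴/32 = 1.78×10^-5 m⁴; J_BC = π(0.116)⁴/32 = 1.78×10^-5 m⁴; J_CD = π(0.105)⁴/32 = 1.19×10^-5 m⁴.
θ = (T/G)·Σ L_i/J_i = (3289/26.2×10⁹)·(0.876/1.78×10^-5 + 2.30/1.78×10^-5 + 0.887/1.19×10^-5) = 0.03176 rad.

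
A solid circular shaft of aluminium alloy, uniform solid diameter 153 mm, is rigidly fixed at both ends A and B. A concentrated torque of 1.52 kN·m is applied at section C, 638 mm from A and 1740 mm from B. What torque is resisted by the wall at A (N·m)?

With uniform GJ and both ends fixed, compatibility θ_AC = θ_CB gives T_A·a = T_B·b, together with T_A + T_B = T₀.
T_A = T₀·b/(a+b) = 1520·1740/2378 = 1112 N·m; T_B = 407.8 N·m.

1110 N·m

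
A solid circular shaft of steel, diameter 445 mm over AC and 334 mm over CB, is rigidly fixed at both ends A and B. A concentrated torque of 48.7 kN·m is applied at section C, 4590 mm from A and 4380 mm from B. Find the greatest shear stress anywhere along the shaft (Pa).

2.11e6 Pa

Compatibility: T_A·a/J_AC = T_B·b/J_CB with T_A + T_B = T₀.
J_AC = 3.85×10^-3 m⁴, J_CB = 1.22×10^-3 m⁴, so T_A = T₀·(J_AC/a)/((J_AC/a)+(J_CB/b)) = 36550 N·m, T_B = 12150 N·m.
τ in each portion: τ_AC = 2.11×10^6 Pa, τ_CB = 1.66×10^6 Pa; maximum is in AC.
τ_max = T_AC·r/J = 36550·0.223/3.85×10^-3 = 2.112×10^6 Pa.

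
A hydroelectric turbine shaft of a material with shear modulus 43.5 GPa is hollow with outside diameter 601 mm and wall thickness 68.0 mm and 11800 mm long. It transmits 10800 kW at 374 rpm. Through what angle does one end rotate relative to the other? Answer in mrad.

9.10 mrad

ω = 2π·374/60 = 39.17 rad/s, so T = P/ω = 10800×10³ / 39.17 = 275800 N·m.
J = π(d_o⁴ − d_i⁴)/32 = π(0.601⁴ − 0.465⁴)/32 = 8.218×10^-3 m⁴.
θ = T·L/(G·J) = 275800 × 11.8 / (43.5×10⁹ × 8.218×10^-3) = 9.102×10^-3 rad.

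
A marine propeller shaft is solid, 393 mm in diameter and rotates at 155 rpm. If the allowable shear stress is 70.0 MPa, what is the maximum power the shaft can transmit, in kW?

J = πd⁴/32 = π(0.393)⁴/32 = 2.342×10^-3 m⁴.
T_max = τ_allow·J/r = 7.00×10^7 × 2.342×10^-3 / 0.197 = 834300 N·m.
ω = 2π·155/60 = 16.23 rad/s, so P_max = T_max·ω = 1.354×10^7 W.

13500 kW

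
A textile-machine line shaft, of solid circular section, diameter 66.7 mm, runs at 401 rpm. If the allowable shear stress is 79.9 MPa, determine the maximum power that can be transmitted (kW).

195 kW

J = πd⁴/32 = π(0.0667)⁴/32 = 1.943×10^-6 m⁴.
T_max = τ_allow·J/r = 7.99×10^7 × 1.943×10^-6 / 0.0334 = 4655 N·m.
ω = 2π·401/60 = 41.99 rad/s, so P_max = T_max·ω = 1.955×10^5 W.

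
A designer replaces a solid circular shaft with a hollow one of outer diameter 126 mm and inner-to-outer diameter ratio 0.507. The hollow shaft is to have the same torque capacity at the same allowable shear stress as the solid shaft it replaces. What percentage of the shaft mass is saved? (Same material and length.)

Equal τ_max and T ⇒ the solid shaft needs d_s³ = d_o³(1−k⁴), so d_s = 126·(1−0.507⁴)^(1/3) = 123.2 mm.
Area ratio A_h/A_s = d_o²(1−k²)/d_s² = (1−k²)/(1−k⁴)^(2/3) = 0.7776.
Mass saving = 1 − 0.7776 = 22.2 %.

22.2 %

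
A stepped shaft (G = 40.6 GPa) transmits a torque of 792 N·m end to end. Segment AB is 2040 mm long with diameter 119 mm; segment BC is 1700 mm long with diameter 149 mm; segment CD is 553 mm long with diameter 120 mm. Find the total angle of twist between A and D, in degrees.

0.185°

J_AB = π(0.119)⁴/32 = 1.97×10^-5 m⁴; J_BC = π(0.149)⁴/32 = 4.84×10^-5 m⁴; J_CD = π(0.120)⁴/32 = 2.04×10^-5 m⁴.
θ = (T/G)·Σ L_i/J_i = (792.0/40.6×10⁹)·(2.04/1.97×10^-5 + 1.70/4.84×10^-5 + 0.553/2.04×10^-5) = 3.237×10^-3 rad.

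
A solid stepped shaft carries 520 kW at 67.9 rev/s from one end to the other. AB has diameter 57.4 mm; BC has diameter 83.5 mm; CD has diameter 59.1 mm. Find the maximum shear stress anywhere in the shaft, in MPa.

32.8 MPa

ω = 2π·67.9 = 426.6 rad/s, so T = P/ω = 520×10³ / 426.6 = 1219 N·m.
Under the same torque, τ_max = 16T/(πd³) is largest where d is smallest — segment AB (d = 57.4 mm).
τ_max = 16·1219/(π·(0.0574)³) = 3.282×10^7 Pa.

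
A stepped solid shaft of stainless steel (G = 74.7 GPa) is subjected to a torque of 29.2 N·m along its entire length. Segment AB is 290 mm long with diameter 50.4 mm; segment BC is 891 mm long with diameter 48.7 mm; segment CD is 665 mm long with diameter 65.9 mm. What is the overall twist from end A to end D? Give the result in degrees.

J_AB = π(0.0504)⁴/32 = 6.33×10^-7 m⁴; J_BC = π(0.0487)⁴/32 = 5.52×10^-7 m⁴; J_CD = π(0.0659)⁴/32 = 1.85×10^-6 m⁴.
θ = (T/G)·Σ L_i/J_i = (29.20/74.7×10⁹)·(0.290/6.33×10^-7 + 0.891/5.52×10^-7 + 0.665/1.85×10^-6) = 9.500×10^-4 rad.

0.0544°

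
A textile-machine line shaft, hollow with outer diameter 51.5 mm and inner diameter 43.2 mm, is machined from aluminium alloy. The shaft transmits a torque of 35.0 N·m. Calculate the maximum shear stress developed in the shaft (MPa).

J = π(d_o⁴ − d_i⁴)/32 = π(0.0515⁴ − 0.0432⁴)/32 = 3.487×10^-7 m⁴.
τ_max = T·r/J = 35.00 × 0.0257 / 3.487×10^-7 = 2.585×10^6 Pa.

2.58 MPa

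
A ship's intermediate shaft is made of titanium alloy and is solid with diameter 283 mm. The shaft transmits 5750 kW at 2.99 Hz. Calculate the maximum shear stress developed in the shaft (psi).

9970 psi

ω = 2π·2.99 = 18.79 rad/s, so T = P/ω = 5750×10³ / 18.79 = 306100 N·m.
J = πd⁴/32 = π(0.283)⁴/32 = 6.297×10^-4 m⁴.
τ_max = T·r/J = 306100 × 0.141 / 6.297×10^-4 = 6.877×10^7 Pa.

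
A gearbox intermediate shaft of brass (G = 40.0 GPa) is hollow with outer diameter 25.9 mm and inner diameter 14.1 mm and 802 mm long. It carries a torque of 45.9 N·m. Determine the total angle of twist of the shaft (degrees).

1.31°

J = π(d_o⁴ − d_i⁴)/32 = π(0.0259⁴ − 0.0141⁴)/32 = 4.030×10^-8 m⁴.
θ = T·L/(G·J) = 45.90 × 0.802 / (40.0×10⁹ × 4.030×10^-8) = 0.02284 rad.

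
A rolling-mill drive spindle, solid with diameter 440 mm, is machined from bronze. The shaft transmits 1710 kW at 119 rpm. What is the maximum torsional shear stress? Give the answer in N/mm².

8.20 N/mm²

ω = 2π·119/60 = 12.46 rad/s, so T = P/ω = 1710×10³ / 12.46 = 137200 N·m.
J = πd⁴/32 = π(0.440)⁴/32 = 3.680×10^-3 m⁴.
τ_max = T·r/J = 137200 × 0.220 / 3.680×10^-3 = 8.204×10^6 Pa.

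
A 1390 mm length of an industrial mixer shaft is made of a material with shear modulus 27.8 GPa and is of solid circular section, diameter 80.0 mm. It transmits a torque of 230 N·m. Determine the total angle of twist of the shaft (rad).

0.00286 rad

J = πd⁴/32 = π(0.0800)⁴/32 = 4.021×10^-6 m⁴.
θ = T·L/(G·J) = 230.0 × 1.39 / (27.8×10⁹ × 4.021×10^-6) = 2.860×10^-3 rad.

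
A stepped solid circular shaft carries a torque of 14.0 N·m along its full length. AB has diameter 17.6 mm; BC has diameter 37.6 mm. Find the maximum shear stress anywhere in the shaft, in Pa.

1.31e7 Pa

Under the same torque, τ_max = 16T/(πd³) is largest where d is smallest — segment AB (d = 17.6 mm).
τ_max = 16·14.00/(π·(0.0176)³) = 1.308×10^7 Pa.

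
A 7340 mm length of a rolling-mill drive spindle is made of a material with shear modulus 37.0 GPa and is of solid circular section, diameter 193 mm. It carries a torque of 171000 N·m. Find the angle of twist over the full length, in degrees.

14.3°

J = πd⁴/32 = π(0.193)⁴/32 = 1.362×10^-4 m⁴.
θ = T·L/(G·J) = 171000 × 7.34 / (37.0×10⁹ × 1.362×10^-4) = 0.2490 rad.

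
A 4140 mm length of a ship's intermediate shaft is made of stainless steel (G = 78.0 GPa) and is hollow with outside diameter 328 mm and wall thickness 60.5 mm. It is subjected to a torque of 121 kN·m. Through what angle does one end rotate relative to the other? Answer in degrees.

0.385°

J = π(d_o⁴ − d_i⁴)/32 = π(0.328⁴ − 0.207⁴)/32 = 9.561×10^-4 m⁴.
θ = T·L/(G·J) = 121000 × 4.14 / (78.0×10⁹ × 9.561×10^-4) = 6.718×10^-3 rad.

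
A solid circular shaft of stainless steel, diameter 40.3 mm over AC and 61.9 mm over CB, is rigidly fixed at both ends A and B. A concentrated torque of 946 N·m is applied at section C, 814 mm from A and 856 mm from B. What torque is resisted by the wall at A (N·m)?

Compatibility: T_A·a/J_AC = T_B·b/J_CB with T_A + T_B = T₀.
J_AC = 2.59×10^-7 m⁴, J_CB = 1.44×10^-6 m⁴, so T_A = T₀·(J_AC/a)/((J_AC/a)+(J_CB/b)) = 150.3 N·m, T_B = 795.7 N·m.

150 N·m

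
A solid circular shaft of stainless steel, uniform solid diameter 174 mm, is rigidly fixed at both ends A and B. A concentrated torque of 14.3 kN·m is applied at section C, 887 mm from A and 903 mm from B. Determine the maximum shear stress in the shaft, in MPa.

6.97 MPa

With uniform GJ and both ends fixed, compatibility θ_AC = θ_CB gives T_A·a = T_B·b, together with T_A + T_B = T₀.
T_A = T₀·b/(a+b) = 14300·903/1790 = 7214 N·m; T_B = 7086 N·m.
τ in each portion: τ_AC = 6.97×10^6 Pa, τ_CB = 6.85×10^6 Pa; maximum is in AC.
τ_max = T_AC·r/J = 7214·0.0870/9.00×10^-5 = 6.974×10^6 Pa.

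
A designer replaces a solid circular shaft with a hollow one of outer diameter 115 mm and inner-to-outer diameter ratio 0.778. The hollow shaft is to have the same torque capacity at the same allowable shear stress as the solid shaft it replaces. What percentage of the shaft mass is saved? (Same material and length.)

46.5 %

Equal τ_max and T ⇒ the solid shaft needs d_s³ = d_o³(1−k⁴), so d_s = 115·(1−0.778⁴)^(1/3) = 98.77 mm.
Area ratio A_h/A_s = d_o²(1−k²)/d_s² = (1−k²)/(1−k⁴)^(2/3) = 0.5350.
Mass saving = 1 − 0.5350 = 46.5 %.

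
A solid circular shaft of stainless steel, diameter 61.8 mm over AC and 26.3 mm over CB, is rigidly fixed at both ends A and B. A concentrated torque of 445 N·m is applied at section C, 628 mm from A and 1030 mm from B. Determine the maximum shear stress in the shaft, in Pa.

Compatibility: T_A·a/J_AC = T_B·b/J_CB with T_A + T_B = T₀.
J_AC = 1.43×10^-6 m⁴, J_CB = 4.70×10^-8 m⁴, so T_A = T₀·(J_AC/a)/((J_AC/a)+(J_CB/b)) = 436.3 N·m, T_B = 8.725 N·m.
τ in each portion: τ_AC = 9.41×10^6 Pa, τ_CB = 2.44×10^6 Pa; maximum is in AC.
τ_max = T_AC·r/J = 436.3·0.0309/1.43×10^-6 = 9.414×10^6 Pa.

9.41e6 Pa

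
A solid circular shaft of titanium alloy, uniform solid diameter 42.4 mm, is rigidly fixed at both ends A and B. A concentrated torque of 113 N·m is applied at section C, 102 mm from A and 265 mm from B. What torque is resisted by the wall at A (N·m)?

81.6 N·m

With uniform GJ and both ends fixed, compatibility θ_AC = θ_CB gives T_A·a = T_B·b, together with T_A + T_B = T₀.
T_A = T₀·b/(a+b) = 113.0·265/367.0 = 81.59 N·m; T_B = 31.41 N·m.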